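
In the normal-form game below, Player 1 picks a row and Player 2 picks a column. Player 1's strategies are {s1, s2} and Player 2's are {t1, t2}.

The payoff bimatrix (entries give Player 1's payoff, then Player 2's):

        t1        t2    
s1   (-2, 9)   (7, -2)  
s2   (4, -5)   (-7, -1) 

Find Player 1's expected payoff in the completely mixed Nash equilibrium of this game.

First find y, the probability Player 2 plays t1, from Player 1's indifference between s1 and s2: −2y + 7(1−y) = 4y − 7(1−y), giving y = 7/10.
Since Player 1 is indifferent in equilibrium, Player 1's expected payoff equals the payoff from either row against (7/10, 3/10). Using s1: −2(7/10) + 7(3/10) = 7/10.

7/10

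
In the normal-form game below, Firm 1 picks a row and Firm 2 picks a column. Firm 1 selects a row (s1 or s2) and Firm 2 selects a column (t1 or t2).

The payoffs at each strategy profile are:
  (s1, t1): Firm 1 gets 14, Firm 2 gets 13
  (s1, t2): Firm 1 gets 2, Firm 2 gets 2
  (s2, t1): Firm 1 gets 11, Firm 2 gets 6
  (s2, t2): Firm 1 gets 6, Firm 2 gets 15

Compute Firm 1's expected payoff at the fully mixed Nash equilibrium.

62/7

First find y, the probability Firm 2 plays t1, from Firm 1's indifference between s1 and s2: 14y + 2(1−y) = 11y + 6(1−y), giving y = 4/7.
Since Firm 1 is indifferent in equilibrium, Firm 1's expected payoff equals the payoff from either row against (4/7, 3/7). Using s1: 14(4/7) + 2(3/7) = 62/7.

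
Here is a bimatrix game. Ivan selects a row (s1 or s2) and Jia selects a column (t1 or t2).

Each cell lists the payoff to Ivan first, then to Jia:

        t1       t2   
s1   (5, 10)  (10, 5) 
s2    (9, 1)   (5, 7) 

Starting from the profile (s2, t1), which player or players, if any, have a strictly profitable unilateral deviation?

Ivan at (s2, t1) earns 9; deviating to s1 yields 5 — not better.
Jia earns 1; deviating to t2 yields 7 — a strict improvement.
Only Jia has a strictly profitable deviation.

Jia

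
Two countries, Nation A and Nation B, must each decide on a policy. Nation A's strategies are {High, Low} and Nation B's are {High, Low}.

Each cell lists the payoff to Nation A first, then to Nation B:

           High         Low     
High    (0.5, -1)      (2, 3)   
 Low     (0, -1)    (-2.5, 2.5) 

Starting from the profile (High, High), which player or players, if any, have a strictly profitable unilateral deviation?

Nation A at (High, High) earns 0.5; deviating to Low yields 0 — not better.
Nation B earns -1; deviating to Low yields 3 — a strict improvement.
Only Nation B has a strictly profitable deviation.

Nation B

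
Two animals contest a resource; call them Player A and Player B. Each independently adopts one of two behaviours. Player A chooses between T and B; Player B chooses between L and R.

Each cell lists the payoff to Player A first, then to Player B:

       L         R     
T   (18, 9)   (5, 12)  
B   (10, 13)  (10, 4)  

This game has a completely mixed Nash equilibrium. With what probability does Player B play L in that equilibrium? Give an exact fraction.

Let q be the probability that Player B plays L. In a completely mixed equilibrium, Player A must be indifferent between T and B.
Player A's expected payoff from T is 18q + 5(1−q); from B it is 10q + 10(1−q).
Setting these equal: 13q + 5 = 10, so q = 5/13.

5/13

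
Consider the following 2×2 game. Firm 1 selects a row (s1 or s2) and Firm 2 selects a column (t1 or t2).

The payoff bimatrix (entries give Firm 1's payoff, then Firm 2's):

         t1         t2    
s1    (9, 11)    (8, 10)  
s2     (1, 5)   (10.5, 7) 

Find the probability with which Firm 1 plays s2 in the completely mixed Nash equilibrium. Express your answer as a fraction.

Let r be the probability that Firm 1 plays s1. In a completely mixed equilibrium, Firm 2 must be indifferent between t1 and t2.
Firm 2's expected payoff from t1 is 11r + 5(1−r); from t2 it is 10r + 7(1−r).
Setting these equal: 6r + 5 = 3r + 7, so r = 2/3.
Therefore Firm 1 plays s2 with probability 1 − 2/3 = 1/3.

1/3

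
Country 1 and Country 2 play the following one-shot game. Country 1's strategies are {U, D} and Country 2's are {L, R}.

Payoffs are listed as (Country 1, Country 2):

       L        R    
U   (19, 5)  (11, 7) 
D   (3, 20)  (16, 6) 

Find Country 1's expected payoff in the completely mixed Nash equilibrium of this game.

271/21

First find y, the probability Country 2 plays L, from Country 1's indifference between U and D: 19y + 11(1−y) = 3y + 16(1−y), giving y = 5/21.
Since Country 1 is indifferent in equilibrium, Country 1's expected payoff equals the payoff from either row against (5/21, 16/21). Using U: 19(5/21) + 11(16/21) = 271/21.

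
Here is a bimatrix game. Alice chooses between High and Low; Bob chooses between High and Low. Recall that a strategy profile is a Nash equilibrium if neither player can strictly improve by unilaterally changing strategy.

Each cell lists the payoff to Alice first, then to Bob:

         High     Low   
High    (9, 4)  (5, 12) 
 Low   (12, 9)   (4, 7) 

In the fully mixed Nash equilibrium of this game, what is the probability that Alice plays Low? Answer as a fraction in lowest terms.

Let x be the probability that Alice plays High. In a completely mixed equilibrium, Bob must be indifferent between High and Low.
Bob's expected payoff from High is 4x + 9(1−x); from Low it is 12x + 7(1−x).
Setting these equal: −5x + 9 = 5x + 7, so x = 1/5.
Therefore Alice plays Low with probability 1 − 1/5 = 4/5.

4/5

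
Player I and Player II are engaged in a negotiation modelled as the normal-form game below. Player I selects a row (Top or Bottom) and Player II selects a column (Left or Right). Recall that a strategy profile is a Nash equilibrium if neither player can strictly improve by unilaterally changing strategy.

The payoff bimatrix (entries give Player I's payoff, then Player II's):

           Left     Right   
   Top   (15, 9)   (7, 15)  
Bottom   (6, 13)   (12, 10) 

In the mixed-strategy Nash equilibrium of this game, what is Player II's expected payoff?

First find x, the probability Player I plays Top, from Player II's indifference between Left and Right: 9x + 13(1−x) = 15x + 10(1−x), giving x = 1/3.
Since Player II is indifferent in equilibrium, Player II's expected payoff equals the payoff from either column against (1/3, 2/3). Using Left: 9(1/3) + 13(2/3) = 35/3.

35/3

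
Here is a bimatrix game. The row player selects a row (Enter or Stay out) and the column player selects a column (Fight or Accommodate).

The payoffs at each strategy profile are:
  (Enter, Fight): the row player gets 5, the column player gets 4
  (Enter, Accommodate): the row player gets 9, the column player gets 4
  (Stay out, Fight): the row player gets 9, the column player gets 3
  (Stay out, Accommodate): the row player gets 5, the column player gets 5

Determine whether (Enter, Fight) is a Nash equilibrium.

At (Enter, Fight), the row player earns 5; switching to Stay out would give 9, so the row player would deviate.
The column player earns 4; switching to Accommodate would give 4, so the column player has no profitable deviation.
Since at least one player can profitably deviate, this is not a Nash equilibrium.

No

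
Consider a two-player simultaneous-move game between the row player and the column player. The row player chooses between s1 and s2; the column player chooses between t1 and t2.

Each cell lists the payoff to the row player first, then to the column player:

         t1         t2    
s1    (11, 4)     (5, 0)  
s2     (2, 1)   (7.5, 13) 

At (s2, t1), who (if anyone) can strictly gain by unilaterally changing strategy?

The row player at (s2, t1) earns 2; deviating to s1 yields 11 — a strict improvement.
The column player earns 1; deviating to t2 yields 13 — a strict improvement.
Both the row player and the column player have strictly profitable deviations.

Both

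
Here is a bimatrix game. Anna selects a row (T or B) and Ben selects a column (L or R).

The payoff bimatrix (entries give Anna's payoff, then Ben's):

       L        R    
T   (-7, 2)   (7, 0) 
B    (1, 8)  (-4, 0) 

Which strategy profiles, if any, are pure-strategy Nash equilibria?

(B, L)

(T, L): Anna prefers B (1 > -7) — not an equilibrium.
(T, R): Ben prefers L (2 > 0) — not an equilibrium.
(B, L): Anna gets 1 ≥ -7 from T, and Ben gets 8 ≥ 0 from R — Nash equilibrium.
(B, R): Anna prefers T (7 > -4); Ben prefers L (8 > 0) — not an equilibrium.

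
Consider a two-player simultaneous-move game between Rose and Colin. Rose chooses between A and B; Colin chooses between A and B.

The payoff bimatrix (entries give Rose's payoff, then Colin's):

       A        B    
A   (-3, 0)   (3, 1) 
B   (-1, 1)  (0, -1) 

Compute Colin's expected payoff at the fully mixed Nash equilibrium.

1/3

First find p, the probability Rose plays A, from Colin's indifference between A and B: (1−p) = p − (1−p), giving p = 2/3.
Since Colin is indifferent in equilibrium, Colin's expected payoff equals the payoff from either column against (2/3, 1/3). Using A: (1/3) = 1/3.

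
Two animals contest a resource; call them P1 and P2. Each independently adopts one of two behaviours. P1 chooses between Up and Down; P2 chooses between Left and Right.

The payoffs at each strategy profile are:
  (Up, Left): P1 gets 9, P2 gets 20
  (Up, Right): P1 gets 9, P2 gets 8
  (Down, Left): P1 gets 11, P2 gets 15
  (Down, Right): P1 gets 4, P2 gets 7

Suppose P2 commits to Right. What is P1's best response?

Against Right, P1 earns 9 from Up and 4 from Down.
So Up is the best response.

Up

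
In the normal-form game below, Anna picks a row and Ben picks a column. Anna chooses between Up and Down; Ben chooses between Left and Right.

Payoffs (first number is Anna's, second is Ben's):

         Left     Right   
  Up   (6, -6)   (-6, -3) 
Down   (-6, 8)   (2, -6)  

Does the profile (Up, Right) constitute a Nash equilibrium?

No

At (Up, Right), Anna earns -6; switching to Down would give 2, so Anna would deviate.
Ben earns -3; switching to Left would give -6, so Ben has no profitable deviation.
Since at least one player can profitably deviate, this is not a Nash equilibrium.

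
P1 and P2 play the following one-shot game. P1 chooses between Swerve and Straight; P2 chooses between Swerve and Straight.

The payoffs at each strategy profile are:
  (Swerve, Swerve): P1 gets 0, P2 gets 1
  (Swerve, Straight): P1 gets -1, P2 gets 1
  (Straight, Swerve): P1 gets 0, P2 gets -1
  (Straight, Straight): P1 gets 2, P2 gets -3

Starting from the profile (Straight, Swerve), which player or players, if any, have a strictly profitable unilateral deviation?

Neither

P1 at (Straight, Swerve) earns 0; deviating to Swerve yields 0 — not better.
P2 earns -1; deviating to Straight yields -3 — not better.
Neither player can strictly improve; the profile is a Nash equilibrium.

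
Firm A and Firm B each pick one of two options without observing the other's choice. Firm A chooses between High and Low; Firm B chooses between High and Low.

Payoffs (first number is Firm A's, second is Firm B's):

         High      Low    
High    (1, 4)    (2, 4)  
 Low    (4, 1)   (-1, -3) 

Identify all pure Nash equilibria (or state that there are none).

(High, Low) and (Low, High)

(High, High): Firm A prefers Low (4 > 1) — not an equilibrium.
(High, Low): Firm A gets 2 ≥ -1 from Low, and Firm B gets 4 ≥ 4 from High — Nash equilibrium.
(Low, High): Firm A gets 4 ≥ 1 from High, and Firm B gets 1 ≥ -3 from Low — Nash equilibrium.
(Low, Low): Firm A prefers High (2 > -1); Firm B prefers High (1 > -3) — not an equilibrium.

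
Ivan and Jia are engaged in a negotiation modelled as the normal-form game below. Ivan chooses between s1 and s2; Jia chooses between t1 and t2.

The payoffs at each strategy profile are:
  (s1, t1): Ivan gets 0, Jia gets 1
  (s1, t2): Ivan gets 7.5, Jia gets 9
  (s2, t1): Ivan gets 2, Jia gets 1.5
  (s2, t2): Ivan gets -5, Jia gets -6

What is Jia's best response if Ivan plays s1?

Against s1, Jia earns 1 from t1 and 9 from t2.
So t2 is the best response.

t2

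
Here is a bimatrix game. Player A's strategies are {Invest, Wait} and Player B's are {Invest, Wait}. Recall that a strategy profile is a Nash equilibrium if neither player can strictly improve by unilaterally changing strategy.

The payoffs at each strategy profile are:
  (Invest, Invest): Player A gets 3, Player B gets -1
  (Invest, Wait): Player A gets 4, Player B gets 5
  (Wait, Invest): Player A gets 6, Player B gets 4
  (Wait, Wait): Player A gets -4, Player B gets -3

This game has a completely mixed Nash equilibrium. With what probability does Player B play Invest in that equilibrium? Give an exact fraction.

Let q be the probability that Player B plays Invest. In a completely mixed equilibrium, Player A must be indifferent between Invest and Wait.
Player A's expected payoff from Invest is 3q + 4(1−q); from Wait it is 6q − 4(1−q).
Setting these equal: −q + 4 = 10q − 4, so q = 8/11.

8/11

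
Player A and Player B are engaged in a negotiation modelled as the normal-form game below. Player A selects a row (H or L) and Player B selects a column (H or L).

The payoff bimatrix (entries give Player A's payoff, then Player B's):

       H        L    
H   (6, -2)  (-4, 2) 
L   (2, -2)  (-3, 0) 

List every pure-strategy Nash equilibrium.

(H, H): Player B prefers L (2 > -2) — not an equilibrium.
(H, L): Player A prefers L (-3 > -4) — not an equilibrium.
(L, H): Player A prefers H (6 > 2); Player B prefers L (0 > -2) — not an equilibrium.
(L, L): Player A gets -3 ≥ -4 from H, and Player B gets 0 ≥ -2 from H — Nash equilibrium.

(L, L)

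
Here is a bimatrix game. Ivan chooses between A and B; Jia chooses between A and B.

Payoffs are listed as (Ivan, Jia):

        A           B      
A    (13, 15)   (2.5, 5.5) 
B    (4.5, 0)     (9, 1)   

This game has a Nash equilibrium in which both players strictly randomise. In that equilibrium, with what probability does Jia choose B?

17/30

Let y be the probability that Jia plays A. In a completely mixed equilibrium, Ivan must be indifferent between A and B.
Ivan's expected payoff from A is 13y + 2.5(1−y); from B it is 4.5y + 9(1−y).
Setting these equal: 10.5y + 2.5 = −4.5y + 9, so y = 13/30.
Therefore Jia plays B with probability 1 − 13/30 = 17/30.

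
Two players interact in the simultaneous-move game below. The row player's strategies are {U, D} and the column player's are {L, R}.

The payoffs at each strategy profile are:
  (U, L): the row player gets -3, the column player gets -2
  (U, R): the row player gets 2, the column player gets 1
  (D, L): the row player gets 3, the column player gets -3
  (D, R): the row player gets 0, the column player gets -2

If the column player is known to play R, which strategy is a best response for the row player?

U

Against R, the row player earns 2 from U and 0 from D.
So U is the best response.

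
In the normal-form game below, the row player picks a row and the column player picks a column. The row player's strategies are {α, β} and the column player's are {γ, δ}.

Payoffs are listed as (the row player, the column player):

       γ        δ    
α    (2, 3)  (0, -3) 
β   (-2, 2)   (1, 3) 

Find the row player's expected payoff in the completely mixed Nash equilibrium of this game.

First find y, the probability the column player plays γ, from the row player's indifference between α and β: 2y = −2y + (1−y), giving y = 1/5.
Since the row player is indifferent in equilibrium, the row player's expected payoff equals the payoff from either row against (1/5, 4/5). Using α: 2(1/5) = 2/5.

2/5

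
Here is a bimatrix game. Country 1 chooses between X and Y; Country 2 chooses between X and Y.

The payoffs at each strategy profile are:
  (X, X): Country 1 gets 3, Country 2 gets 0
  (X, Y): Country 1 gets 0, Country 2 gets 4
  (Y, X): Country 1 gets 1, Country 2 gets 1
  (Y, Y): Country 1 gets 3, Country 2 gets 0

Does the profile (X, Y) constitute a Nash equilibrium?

No

At (X, Y), Country 1 earns 0; switching to Y would give 3, so Country 1 would deviate.
Country 2 earns 4; switching to X would give 0, so Country 2 has no profitable deviation.
Since at least one player can profitably deviate, this is not a Nash equilibrium.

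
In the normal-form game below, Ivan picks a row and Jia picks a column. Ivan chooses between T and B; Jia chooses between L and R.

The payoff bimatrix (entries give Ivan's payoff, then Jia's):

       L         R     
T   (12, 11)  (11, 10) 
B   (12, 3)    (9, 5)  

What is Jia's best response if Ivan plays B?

Against B, Jia earns 3 from L and 5 from R.
So R is the best response.

R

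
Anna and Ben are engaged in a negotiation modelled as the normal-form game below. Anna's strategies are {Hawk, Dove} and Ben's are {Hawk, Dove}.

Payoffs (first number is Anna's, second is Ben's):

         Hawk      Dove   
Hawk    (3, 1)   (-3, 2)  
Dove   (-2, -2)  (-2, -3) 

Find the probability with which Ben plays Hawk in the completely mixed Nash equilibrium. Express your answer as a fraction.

1/6

Let y be the probability that Ben plays Hawk. In a completely mixed equilibrium, Anna must be indifferent between Hawk and Dove.
Anna's expected payoff from Hawk is 3y − 3(1−y); from Dove it is −2y − 2(1−y).
Setting these equal: 6y − 3 = -2, so y = 1/6.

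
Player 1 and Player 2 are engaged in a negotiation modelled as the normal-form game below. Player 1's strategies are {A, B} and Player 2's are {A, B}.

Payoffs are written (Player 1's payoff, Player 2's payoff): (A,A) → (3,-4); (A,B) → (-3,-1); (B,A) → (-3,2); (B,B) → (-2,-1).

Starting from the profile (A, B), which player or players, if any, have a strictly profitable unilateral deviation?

Player 1 at (A, B) earns -3; deviating to B yields -2 — a strict improvement.
Player 2 earns -1; deviating to A yields -4 — not better.
Only Player 1 has a strictly profitable deviation.

Player 1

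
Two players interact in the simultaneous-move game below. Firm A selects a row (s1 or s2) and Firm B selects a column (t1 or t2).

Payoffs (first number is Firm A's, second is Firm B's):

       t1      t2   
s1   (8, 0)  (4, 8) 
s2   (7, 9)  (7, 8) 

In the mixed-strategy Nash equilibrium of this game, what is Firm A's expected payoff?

7

First find q, the probability Firm B plays t1, from Firm A's indifference between s1 and s2: 8q + 4(1−q) = 7q + 7(1−q), giving q = 3/4.
Since Firm A is indifferent in equilibrium, Firm A's expected payoff equals the payoff from either row against (3/4, 1/4). Using s1: 8(3/4) + 4(1/4) = 7.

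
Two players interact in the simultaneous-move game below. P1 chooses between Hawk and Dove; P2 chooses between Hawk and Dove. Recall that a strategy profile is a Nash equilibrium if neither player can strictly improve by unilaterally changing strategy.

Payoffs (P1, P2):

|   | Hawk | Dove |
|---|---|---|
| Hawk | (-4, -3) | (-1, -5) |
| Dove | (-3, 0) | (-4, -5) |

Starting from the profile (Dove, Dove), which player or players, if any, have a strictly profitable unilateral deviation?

Both

P1 at (Dove, Dove) earns -4; deviating to Hawk yields -1 — a strict improvement.
P2 earns -5; deviating to Hawk yields 0 — a strict improvement.
Both P1 and P2 have strictly profitable deviations.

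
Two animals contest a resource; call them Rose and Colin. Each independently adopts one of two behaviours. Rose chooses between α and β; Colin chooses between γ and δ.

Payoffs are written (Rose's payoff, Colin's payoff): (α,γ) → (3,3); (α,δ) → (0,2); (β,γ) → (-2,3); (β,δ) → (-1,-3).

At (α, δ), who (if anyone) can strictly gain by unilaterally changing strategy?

Colin

Rose at (α, δ) earns 0; deviating to β yields -1 — not better.
Colin earns 2; deviating to γ yields 3 — a strict improvement.
Only Colin has a strictly profitable deviation.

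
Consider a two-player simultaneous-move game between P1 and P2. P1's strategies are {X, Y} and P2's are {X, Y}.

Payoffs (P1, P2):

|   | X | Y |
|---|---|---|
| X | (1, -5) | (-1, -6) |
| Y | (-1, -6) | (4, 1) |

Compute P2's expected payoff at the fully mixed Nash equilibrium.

-41/8

First find p, the probability P1 plays X, from P2's indifference between X and Y: −5p − 6(1−p) = −6p + (1−p), giving p = 7/8.
Since P2 is indifferent in equilibrium, P2's expected payoff equals the payoff from either column against (7/8, 1/8). Using X: −5(7/8) − 6(1/8) = -41/8.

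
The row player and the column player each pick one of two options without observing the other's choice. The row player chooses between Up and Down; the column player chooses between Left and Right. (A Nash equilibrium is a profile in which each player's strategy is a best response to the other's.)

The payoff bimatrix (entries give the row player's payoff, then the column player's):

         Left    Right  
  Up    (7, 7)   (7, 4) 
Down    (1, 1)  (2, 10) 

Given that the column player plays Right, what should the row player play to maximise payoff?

Against Right, the row player earns 7 from Up and 2 from Down.
So Up is the best response.

Up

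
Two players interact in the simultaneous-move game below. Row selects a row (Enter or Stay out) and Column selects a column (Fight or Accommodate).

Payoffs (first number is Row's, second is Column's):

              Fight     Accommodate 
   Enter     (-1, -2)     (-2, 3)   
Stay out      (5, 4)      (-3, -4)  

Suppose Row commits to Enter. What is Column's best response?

Against Enter, Column earns -2 from Fight and 3 from Accommodate.
So Accommodate is the best response.

Accommodate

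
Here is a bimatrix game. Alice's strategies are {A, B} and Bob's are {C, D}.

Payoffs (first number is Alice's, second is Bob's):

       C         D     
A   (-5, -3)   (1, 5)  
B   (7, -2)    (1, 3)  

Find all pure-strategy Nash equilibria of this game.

(A, C): Alice prefers B (7 > -5); Bob prefers D (5 > -3) — not an equilibrium.
(A, D): Alice gets 1 ≥ 1 from B, and Bob gets 5 ≥ -3 from C — Nash equilibrium.
(B, C): Bob prefers D (3 > -2) — not an equilibrium.
(B, D): Alice gets 1 ≥ 1 from A, and Bob gets 3 ≥ -2 from C — Nash equilibrium.

(A, D) and (B, D)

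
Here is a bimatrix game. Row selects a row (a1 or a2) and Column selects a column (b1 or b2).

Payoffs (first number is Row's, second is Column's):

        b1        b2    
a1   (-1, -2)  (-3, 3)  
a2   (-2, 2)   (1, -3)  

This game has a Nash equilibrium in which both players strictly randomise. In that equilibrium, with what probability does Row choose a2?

Let p be the probability that Row plays a1. In a completely mixed equilibrium, Column must be indifferent between b1 and b2.
Column's expected payoff from b1 is −2p + 2(1−p); from b2 it is 3p − 3(1−p).
Setting these equal: −4p + 2 = 6p − 3, so p = 1/2.
Therefore Row plays a2 with probability 1 − 1/2 = 1/2.

1/2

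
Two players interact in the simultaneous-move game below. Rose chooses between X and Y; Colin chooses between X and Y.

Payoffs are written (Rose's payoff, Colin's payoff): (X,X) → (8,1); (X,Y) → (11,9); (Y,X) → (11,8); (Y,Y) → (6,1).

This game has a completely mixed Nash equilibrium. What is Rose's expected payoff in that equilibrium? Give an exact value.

73/8

First find y, the probability Colin plays X, from Rose's indifference between X and Y: 8y + 11(1−y) = 11y + 6(1−y), giving y = 5/8.
Since Rose is indifferent in equilibrium, Rose's expected payoff equals the payoff from either row against (5/8, 3/8). Using X: 8(5/8) + 11(3/8) = 73/8.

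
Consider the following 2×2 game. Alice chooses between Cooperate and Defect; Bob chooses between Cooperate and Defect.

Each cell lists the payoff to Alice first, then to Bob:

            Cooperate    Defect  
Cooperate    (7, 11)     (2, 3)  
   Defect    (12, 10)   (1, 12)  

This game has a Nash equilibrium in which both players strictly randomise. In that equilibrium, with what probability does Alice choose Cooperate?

Let r be the probability that Alice plays Cooperate. In a completely mixed equilibrium, Bob must be indifferent between Cooperate and Defect.
Bob's expected payoff from Cooperate is 11r + 10(1−r); from Defect it is 3r + 12(1−r).
Setting these equal: r + 10 = −9r + 12, so r = 1/5.

1/5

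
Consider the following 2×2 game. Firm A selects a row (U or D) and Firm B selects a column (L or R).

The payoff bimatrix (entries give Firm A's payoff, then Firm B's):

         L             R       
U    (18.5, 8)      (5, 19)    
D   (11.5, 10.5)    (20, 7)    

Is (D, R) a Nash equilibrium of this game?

No

At (D, R), Firm A earns 20; switching to U would give 5, so Firm A has no profitable deviation.
Firm B earns 7; switching to L would give 10.5, so Firm B would deviate.
Since at least one player can profitably deviate, this is not a Nash equilibrium.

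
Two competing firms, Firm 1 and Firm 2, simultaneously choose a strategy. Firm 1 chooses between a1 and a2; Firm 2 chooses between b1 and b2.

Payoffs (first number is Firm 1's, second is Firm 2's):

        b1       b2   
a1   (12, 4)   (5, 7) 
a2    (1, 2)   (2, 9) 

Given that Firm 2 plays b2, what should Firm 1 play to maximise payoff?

a1

Against b2, Firm 1 earns 5 from a1 and 2 from a2.
So a1 is the best response.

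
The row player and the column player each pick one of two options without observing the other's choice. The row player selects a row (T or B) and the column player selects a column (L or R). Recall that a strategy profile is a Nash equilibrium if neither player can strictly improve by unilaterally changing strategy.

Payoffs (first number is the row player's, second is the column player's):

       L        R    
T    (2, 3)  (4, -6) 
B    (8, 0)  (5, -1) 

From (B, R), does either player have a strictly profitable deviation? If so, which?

The column player

The row player at (B, R) earns 5; deviating to T yields 4 — not better.
The column player earns -1; deviating to L yields 0 — a strict improvement.
Only the column player has a strictly profitable deviation.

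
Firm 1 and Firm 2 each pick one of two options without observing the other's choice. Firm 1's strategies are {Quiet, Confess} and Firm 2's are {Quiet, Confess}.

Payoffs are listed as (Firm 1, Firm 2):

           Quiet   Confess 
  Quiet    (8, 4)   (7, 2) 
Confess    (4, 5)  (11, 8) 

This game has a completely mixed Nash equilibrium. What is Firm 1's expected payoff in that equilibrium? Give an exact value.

15/2

First find q, the probability Firm 2 plays Quiet, from Firm 1's indifference between Quiet and Confess: 8q + 7(1−q) = 4q + 11(1−q), giving q = 1/2.
Since Firm 1 is indifferent in equilibrium, Firm 1's expected payoff equals the payoff from either row against (1/2, 1/2). Using Quiet: 8(1/2) + 7(1/2) = 15/2.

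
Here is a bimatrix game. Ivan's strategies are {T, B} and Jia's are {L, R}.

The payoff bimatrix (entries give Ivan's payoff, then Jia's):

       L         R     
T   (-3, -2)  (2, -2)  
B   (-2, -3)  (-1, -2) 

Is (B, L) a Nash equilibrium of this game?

No

At (B, L), Ivan earns -2; switching to T would give -3, so Ivan has no profitable deviation.
Jia earns -3; switching to R would give -2, so Jia would deviate.
Since at least one player can profitably deviate, this is not a Nash equilibrium.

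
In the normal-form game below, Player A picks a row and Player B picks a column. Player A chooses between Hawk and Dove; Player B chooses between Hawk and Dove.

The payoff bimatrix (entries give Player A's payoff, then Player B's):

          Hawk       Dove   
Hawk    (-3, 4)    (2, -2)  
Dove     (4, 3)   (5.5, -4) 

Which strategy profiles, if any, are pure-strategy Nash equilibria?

(Hawk, Hawk): Player A prefers Dove (4 > -3) — not an equilibrium.
(Hawk, Dove): Player A prefers Dove (5.5 > 2); Player B prefers Hawk (4 > -2) — not an equilibrium.
(Dove, Hawk): Player A gets 4 ≥ -3 from Hawk, and Player B gets 3 ≥ -4 from Dove — Nash equilibrium.
(Dove, Dove): Player B prefers Hawk (3 > -4) — not an equilibrium.

(Dove, Hawk)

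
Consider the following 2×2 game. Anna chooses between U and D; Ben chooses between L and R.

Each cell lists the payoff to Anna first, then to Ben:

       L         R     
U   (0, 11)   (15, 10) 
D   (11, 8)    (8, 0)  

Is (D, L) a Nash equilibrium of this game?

At (D, L), Anna earns 11; switching to U would give 0, so Anna has no profitable deviation.
Ben earns 8; switching to R would give 0, so Ben has no profitable deviation.
Neither player can gain by a unilateral deviation, so this profile is a Nash equilibrium.

Yes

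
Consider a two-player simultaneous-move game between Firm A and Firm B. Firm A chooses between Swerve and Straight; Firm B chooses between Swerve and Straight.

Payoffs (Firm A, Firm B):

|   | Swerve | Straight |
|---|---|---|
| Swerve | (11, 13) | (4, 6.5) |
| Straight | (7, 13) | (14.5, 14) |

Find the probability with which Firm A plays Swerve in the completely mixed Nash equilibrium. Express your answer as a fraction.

Let p be the probability that Firm A plays Swerve. In a completely mixed equilibrium, Firm B must be indifferent between Swerve and Straight.
Firm B's expected payoff from Swerve is 13p + 13(1−p); from Straight it is 6.5p + 14(1−p).
Setting these equal: 13 = −7.5p + 14, so p = 2/15.

2/15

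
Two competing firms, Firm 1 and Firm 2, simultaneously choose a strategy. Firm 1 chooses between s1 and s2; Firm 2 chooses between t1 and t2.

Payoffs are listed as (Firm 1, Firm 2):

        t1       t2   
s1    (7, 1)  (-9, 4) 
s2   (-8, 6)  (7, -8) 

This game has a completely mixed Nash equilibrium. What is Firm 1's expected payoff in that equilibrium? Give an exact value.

First find y, the probability Firm 2 plays t1, from Firm 1's indifference between s1 and s2: 7y − 9(1−y) = −8y + 7(1−y), giving y = 16/31.
Since Firm 1 is indifferent in equilibrium, Firm 1's expected payoff equals the payoff from either row against (16/31, 15/31). Using s1: 7(16/31) − 9(15/31) = -23/31.

-23/31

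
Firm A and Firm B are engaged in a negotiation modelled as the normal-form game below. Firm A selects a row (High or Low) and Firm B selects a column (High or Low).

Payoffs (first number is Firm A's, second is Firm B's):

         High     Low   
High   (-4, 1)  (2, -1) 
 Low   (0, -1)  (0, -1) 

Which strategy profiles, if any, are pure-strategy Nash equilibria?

(Low, High)

(High, High): Firm A prefers Low (0 > -4) — not an equilibrium.
(High, Low): Firm B prefers High (1 > -1) — not an equilibrium.
(Low, High): Firm A gets 0 ≥ -4 from High, and Firm B gets -1 ≥ -1 from Low — Nash equilibrium.
(Low, Low): Firm A prefers High (2 > 0) — not an equilibrium.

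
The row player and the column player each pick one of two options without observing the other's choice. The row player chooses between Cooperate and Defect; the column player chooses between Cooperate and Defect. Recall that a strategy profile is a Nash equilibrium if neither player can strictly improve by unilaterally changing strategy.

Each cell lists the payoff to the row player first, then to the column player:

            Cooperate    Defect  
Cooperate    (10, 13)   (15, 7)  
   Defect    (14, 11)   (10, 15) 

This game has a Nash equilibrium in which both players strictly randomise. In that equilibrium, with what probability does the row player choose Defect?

Let p be the probability that the row player plays Cooperate. In a completely mixed equilibrium, the column player must be indifferent between Cooperate and Defect.
The column player's expected payoff from Cooperate is 13p + 11(1−p); from Defect it is 7p + 15(1−p).
Setting these equal: 2p + 11 = −8p + 15, so p = 2/5.
Therefore the row player plays Defect with probability 1 − 2/5 = 3/5.

3/5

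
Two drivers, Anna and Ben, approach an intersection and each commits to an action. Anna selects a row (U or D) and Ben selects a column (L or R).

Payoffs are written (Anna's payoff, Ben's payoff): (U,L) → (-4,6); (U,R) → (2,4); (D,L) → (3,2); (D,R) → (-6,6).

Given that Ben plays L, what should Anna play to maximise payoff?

D

Against L, Anna earns -4 from U and 3 from D.
So D is the best response.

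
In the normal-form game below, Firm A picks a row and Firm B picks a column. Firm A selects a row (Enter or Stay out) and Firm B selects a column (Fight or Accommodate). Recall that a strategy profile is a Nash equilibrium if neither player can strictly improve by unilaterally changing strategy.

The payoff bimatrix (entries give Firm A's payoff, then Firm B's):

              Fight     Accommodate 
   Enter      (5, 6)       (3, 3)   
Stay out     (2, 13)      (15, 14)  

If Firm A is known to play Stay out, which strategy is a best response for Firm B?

Accommodate

Against Stay out, Firm B earns 13 from Fight and 14 from Accommodate.
So Accommodate is the best response.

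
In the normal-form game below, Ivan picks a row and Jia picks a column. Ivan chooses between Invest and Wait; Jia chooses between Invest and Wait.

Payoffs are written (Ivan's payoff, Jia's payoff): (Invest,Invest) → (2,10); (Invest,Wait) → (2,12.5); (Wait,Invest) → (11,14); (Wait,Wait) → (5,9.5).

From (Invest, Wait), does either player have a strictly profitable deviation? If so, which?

Ivan at (Invest, Wait) earns 2; deviating to Wait yields 5 — a strict improvement.
Jia earns 12.5; deviating to Invest yields 10 — not better.
Only Ivan has a strictly profitable deviation.

Ivan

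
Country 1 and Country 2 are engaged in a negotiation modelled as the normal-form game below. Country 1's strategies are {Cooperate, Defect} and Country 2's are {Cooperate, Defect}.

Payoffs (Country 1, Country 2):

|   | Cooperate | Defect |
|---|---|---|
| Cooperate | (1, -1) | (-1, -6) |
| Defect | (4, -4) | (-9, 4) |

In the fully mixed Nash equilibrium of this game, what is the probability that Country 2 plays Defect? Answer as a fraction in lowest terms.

3/11

Let q be the probability that Country 2 plays Cooperate. In a completely mixed equilibrium, Country 1 must be indifferent between Cooperate and Defect.
Country 1's expected payoff from Cooperate is q − (1−q); from Defect it is 4q − 9(1−q).
Setting these equal: 2q − 1 = 13q − 9, so q = 8/11.
Therefore Country 2 plays Defect with probability 1 − 8/11 = 3/11.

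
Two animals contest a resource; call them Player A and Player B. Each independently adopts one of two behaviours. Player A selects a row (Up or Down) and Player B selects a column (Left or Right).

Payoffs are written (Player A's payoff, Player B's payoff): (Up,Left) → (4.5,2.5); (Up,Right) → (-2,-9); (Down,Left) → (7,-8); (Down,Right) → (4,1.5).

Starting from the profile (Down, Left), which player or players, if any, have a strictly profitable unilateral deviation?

Player B

Player A at (Down, Left) earns 7; deviating to Up yields 4.5 — not better.
Player B earns -8; deviating to Right yields 1.5 — a strict improvement.
Only Player B has a strictly profitable deviation.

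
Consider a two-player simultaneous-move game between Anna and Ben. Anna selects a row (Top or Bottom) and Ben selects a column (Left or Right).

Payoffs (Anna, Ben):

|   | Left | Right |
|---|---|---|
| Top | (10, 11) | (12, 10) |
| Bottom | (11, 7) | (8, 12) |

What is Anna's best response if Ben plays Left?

Against Left, Anna earns 10 from Top and 11 from Bottom.
So Bottom is the best response.

Bottom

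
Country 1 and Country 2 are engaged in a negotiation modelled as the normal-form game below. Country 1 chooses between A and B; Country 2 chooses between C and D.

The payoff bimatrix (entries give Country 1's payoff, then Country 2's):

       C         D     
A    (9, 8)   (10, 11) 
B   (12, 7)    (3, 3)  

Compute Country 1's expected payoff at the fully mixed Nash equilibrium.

93/10

First find q, the probability Country 2 plays C, from Country 1's indifference between A and B: 9q + 10(1−q) = 12q + 3(1−q), giving q = 7/10.
Since Country 1 is indifferent in equilibrium, Country 1's expected payoff equals the payoff from either row against (7/10, 3/10). Using A: 9(7/10) + 10(3/10) = 93/10.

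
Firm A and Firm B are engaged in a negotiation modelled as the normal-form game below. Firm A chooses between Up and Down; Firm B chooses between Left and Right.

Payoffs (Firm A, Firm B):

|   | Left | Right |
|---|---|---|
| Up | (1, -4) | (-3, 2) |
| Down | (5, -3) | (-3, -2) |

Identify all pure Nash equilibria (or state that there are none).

(Up, Left): Firm A prefers Down (5 > 1); Firm B prefers Right (2 > -4) — not an equilibrium.
(Up, Right): Firm A gets -3 ≥ -3 from Down, and Firm B gets 2 ≥ -4 from Left — Nash equilibrium.
(Down, Left): Firm B prefers Right (-2 > -3) — not an equilibrium.
(Down, Right): Firm A gets -3 ≥ -3 from Up, and Firm B gets -2 ≥ -3 from Left — Nash equilibrium.

(Up, Right) and (Down, Right)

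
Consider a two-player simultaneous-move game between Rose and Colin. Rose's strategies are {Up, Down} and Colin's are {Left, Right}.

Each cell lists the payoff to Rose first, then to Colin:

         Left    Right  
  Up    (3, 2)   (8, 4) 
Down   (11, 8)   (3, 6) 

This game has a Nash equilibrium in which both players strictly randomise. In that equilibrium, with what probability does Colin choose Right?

8/13

Let q be the probability that Colin plays Left. In a completely mixed equilibrium, Rose must be indifferent between Up and Down.
Rose's expected payoff from Up is 3q + 8(1−q); from Down it is 11q + 3(1−q).
Setting these equal: −5q + 8 = 8q + 3, so q = 5/13.
Therefore Colin plays Right with probability 1 − 5/13 = 8/13.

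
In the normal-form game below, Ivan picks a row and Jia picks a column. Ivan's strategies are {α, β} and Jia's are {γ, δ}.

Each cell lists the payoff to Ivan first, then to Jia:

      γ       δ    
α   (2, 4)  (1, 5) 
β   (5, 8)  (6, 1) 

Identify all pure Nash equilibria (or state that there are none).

(β, γ)

(α, γ): Ivan prefers β (5 > 2); Jia prefers δ (5 > 4) — not an equilibrium.
(α, δ): Ivan prefers β (6 > 1) — not an equilibrium.
(β, γ): Ivan gets 5 ≥ 2 from α, and Jia gets 8 ≥ 1 from δ — Nash equilibrium.
(β, δ): Jia prefers γ (8 > 1) — not an equilibrium.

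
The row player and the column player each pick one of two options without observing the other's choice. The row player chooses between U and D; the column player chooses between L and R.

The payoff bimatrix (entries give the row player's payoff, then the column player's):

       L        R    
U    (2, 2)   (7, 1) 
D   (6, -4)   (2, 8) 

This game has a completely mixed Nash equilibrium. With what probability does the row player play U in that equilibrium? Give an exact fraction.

Let p be the probability that the row player plays U. In a completely mixed equilibrium, the column player must be indifferent between L and R.
The column player's expected payoff from L is 2p − 4(1−p); from R it is p + 8(1−p).
Setting these equal: 6p − 4 = −7p + 8, so p = 12/13.

12/13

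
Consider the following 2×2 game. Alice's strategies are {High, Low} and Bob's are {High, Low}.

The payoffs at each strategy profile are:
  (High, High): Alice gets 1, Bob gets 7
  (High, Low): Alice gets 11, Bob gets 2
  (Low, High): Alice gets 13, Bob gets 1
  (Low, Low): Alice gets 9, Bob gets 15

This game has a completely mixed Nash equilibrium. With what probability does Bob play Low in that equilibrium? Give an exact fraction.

Let q be the probability that Bob plays High. In a completely mixed equilibrium, Alice must be indifferent between High and Low.
Alice's expected payoff from High is q + 11(1−q); from Low it is 13q + 9(1−q).
Setting these equal: −10q + 11 = 4q + 9, so q = 1/7.
Therefore Bob plays Low with probability 1 − 1/7 = 6/7.

6/7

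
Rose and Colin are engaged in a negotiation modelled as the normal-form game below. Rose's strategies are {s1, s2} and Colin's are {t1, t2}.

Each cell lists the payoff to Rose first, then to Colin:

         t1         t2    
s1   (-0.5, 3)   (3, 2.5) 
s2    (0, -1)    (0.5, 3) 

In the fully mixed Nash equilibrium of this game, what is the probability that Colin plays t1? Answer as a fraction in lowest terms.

Let q be the probability that Colin plays t1. In a completely mixed equilibrium, Rose must be indifferent between s1 and s2.
Rose's expected payoff from s1 is −0.5q + 3(1−q); from s2 it is 0.5(1−q).
Setting these equal: −3.5q + 3 = −0.5q + 0.5, so q = 5/6.

5/6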